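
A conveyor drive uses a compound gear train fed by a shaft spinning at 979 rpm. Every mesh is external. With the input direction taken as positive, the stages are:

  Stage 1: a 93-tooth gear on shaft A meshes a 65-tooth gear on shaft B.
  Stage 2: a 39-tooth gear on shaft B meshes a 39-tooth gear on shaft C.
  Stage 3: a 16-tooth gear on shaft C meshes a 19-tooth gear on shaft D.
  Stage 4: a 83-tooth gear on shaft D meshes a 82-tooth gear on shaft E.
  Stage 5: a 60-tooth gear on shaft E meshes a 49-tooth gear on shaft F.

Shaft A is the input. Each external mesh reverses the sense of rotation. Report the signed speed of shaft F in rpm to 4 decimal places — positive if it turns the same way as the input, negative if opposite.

Stage 1 [93T→65T]: ω = 979.0000×93/65 = 1400.7231 rpm, dir flips to −; running = −1400.7231
Stage 2 [39T→39T]: ω = 1400.7231×39/39 = 1400.7231 rpm, dir flips to +; running = +1400.7231
Stage 3 [16T→19T]: ω = 1400.7231×16/19 = 1179.5563 rpm, dir flips to −; running = −1179.5563
Stage 4 [83T→82T]: ω = 1179.5563×83/82 = 1193.9411 rpm, dir flips to +; running = +1193.9411
Stage 5 [60T→49T]: ω = 1193.9411×60/49 = 1461.9687 rpm, dir flips to −; running = −1461.9687

-1461.9687 rpm (opposite to input, |ω| = 1461.9687 rpm)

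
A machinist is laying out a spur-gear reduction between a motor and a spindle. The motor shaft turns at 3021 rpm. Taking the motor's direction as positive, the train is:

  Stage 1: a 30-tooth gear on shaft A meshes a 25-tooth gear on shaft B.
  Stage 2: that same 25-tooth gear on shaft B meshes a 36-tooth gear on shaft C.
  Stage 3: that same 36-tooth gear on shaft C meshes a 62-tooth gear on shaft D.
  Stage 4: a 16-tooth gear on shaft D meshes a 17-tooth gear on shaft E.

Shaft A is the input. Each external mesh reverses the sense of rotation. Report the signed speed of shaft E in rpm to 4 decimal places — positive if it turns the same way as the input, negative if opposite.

+1375.7875 rpm (same as input, |ω| = 1375.7875 rpm)

Stage 1 [30T→25T]: ω = 3021.0000×30/25 = 3625.2000 rpm, dir flips to −; running = −3625.2000
Stage 2 [25T→36T]: ω = 3625.2000×25/36 = 2517.5000 rpm, dir flips to +; running = +2517.5000
Stage 3 [36T→62T]: ω = 2517.5000×36/62 = 1461.7742 rpm, dir flips to −; running = −1461.7742
Stage 4 [16T→17T]: ω = 1461.7742×16/17 = 1375.7875 rpm, dir flips to +; running = +1375.7875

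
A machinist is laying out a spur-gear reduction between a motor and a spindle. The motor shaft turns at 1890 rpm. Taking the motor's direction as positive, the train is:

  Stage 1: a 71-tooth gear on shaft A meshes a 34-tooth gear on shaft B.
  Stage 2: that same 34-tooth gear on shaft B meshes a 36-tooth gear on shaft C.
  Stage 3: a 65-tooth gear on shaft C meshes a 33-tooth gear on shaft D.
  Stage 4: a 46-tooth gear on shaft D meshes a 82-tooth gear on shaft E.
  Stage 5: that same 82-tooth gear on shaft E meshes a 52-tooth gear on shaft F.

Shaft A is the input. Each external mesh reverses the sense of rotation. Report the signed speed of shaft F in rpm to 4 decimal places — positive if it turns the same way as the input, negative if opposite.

-6494.8864 rpm (opposite to input, |ω| = 6494.8864 rpm)

Stage 1 [71T→34T]: ω = 1890.0000×71/34 = 3946.7647 rpm, dir flips to −; running = −3946.7647
Stage 2 [34T→36T]: ω = 3946.7647×34/36 = 3727.5000 rpm, dir flips to +; running = +3727.5000
Stage 3 [65T→33T]: ω = 3727.5000×65/33 = 7342.0455 rpm, dir flips to −; running = −7342.0455
Stage 4 [46T→82T]: ω = 7342.0455×46/82 = 4118.7084 rpm, dir flips to +; running = +4118.7084
Stage 5 [82T→52T]: ω = 4118.7084×82/52 = 6494.8864 rpm, dir flips to −; running = −6494.8864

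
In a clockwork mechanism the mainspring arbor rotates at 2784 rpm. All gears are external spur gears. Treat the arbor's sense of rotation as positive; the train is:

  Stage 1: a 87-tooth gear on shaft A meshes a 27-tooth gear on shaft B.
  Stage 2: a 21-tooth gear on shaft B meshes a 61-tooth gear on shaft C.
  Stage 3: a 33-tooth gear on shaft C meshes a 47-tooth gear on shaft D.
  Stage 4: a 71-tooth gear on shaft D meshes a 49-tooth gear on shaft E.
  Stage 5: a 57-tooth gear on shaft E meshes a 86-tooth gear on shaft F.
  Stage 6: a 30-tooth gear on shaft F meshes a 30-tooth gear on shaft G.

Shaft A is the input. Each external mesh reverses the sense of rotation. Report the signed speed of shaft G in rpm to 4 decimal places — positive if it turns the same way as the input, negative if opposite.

+2082.4229 rpm (same as input, |ω| = 2082.4229 rpm)

Stage 1 [87T→27T]: ω = 2784.0000×87/27 = 8970.6667 rpm, dir flips to −; running = −8970.6667
Stage 2 [21T→61T]: ω = 8970.6667×21/61 = 3088.2623 rpm, dir flips to +; running = +3088.2623
Stage 3 [33T→47T]: ω = 3088.2623×33/47 = 2168.3544 rpm, dir flips to −; running = −2168.3544
Stage 4 [71T→49T]: ω = 2168.3544×71/49 = 3141.9012 rpm, dir flips to +; running = +3141.9012
Stage 5 [57T→86T]: ω = 3141.9012×57/86 = 2082.4229 rpm, dir flips to −; running = −2082.4229
Stage 6 [30T→30T]: ω = 2082.4229×30/30 = 2082.4229 rpm, dir flips to +; running = +2082.4229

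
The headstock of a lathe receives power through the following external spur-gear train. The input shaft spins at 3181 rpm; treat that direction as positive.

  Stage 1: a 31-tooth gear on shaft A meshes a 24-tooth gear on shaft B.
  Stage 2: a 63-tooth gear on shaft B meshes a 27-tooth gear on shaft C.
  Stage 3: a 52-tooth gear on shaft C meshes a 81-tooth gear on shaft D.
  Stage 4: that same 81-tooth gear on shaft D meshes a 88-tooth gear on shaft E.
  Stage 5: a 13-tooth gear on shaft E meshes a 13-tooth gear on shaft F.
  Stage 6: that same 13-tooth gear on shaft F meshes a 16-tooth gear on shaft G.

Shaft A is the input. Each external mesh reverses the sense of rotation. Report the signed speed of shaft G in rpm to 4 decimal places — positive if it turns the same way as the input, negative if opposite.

Stage 1 [31T→24T]: ω = 3181.0000×31/24 = 4108.7917 rpm, dir flips to −; running = −4108.7917
Stage 2 [63T→27T]: ω = 4108.7917×63/27 = 9587.1806 rpm, dir flips to +; running = +9587.1806
Stage 3 [52T→81T]: ω = 9587.1806×52/81 = 6154.7332 rpm, dir flips to −; running = −6154.7332
Stage 4 [81T→88T]: ω = 6154.7332×81/88 = 5665.1521 rpm, dir flips to +; running = +5665.1521
Stage 5 [13T→13T]: ω = 5665.1521×13/13 = 5665.1521 rpm, dir flips to −; running = −5665.1521
Stage 6 [13T→16T]: ω = 5665.1521×13/16 = 4602.9361 rpm, dir flips to +; running = +4602.9361

+4602.9361 rpm (same as input, |ω| = 4602.9361 rpm)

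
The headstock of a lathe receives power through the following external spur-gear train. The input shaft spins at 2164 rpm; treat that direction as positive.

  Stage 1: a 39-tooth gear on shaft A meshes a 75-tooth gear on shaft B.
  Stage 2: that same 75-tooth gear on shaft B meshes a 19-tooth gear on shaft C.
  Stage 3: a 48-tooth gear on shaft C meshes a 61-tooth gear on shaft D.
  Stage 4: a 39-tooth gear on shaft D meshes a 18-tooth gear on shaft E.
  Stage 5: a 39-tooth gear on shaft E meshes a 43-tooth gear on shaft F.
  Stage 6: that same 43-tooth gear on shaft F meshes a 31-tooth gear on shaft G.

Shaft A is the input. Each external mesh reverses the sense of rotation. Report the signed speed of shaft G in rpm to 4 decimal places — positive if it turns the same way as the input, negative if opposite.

Stage 1 [39T→75T]: ω = 2164.0000×39/75 = 1125.2800 rpm, dir flips to −; running = −1125.2800
Stage 2 [75T→19T]: ω = 1125.2800×75/19 = 4441.8947 rpm, dir flips to +; running = +4441.8947
Stage 3 [48T→61T]: ω = 4441.8947×48/61 = 3495.2614 rpm, dir flips to −; running = −3495.2614
Stage 4 [39T→18T]: ω = 3495.2614×39/18 = 7573.0664 rpm, dir flips to +; running = +7573.0664
Stage 5 [39T→43T]: ω = 7573.0664×39/43 = 6868.5951 rpm, dir flips to −; running = −6868.5951
Stage 6 [43T→31T]: ω = 6868.5951×43/31 = 9527.4062 rpm, dir flips to +; running = +9527.4062

+9527.4062 rpm (same as input, |ω| = 9527.4062 rpm)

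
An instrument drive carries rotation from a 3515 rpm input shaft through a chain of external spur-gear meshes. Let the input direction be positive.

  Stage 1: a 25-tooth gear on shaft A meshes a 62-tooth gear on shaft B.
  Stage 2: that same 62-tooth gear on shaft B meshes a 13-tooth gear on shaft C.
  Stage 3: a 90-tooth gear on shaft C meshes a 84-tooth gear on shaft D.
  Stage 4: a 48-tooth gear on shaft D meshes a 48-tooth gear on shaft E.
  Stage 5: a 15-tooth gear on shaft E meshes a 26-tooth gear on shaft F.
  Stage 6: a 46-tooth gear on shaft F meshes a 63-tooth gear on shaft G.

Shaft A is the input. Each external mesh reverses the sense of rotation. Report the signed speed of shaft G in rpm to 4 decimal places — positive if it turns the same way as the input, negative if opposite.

Stage 1 [25T→62T]: ω = 3515.0000×25/62 = 1417.3387 rpm, dir flips to −; running = −1417.3387
Stage 2 [62T→13T]: ω = 1417.3387×62/13 = 6759.6154 rpm, dir flips to +; running = +6759.6154
Stage 3 [90T→84T]: ω = 6759.6154×90/84 = 7242.4451 rpm, dir flips to −; running = −7242.4451
Stage 4 [48T→48T]: ω = 7242.4451×48/48 = 7242.4451 rpm, dir flips to +; running = +7242.4451
Stage 5 [15T→26T]: ω = 7242.4451×15/26 = 4178.3337 rpm, dir flips to −; running = −4178.3337
Stage 6 [46T→63T]: ω = 4178.3337×46/63 = 3050.8468 rpm, dir flips to +; running = +3050.8468

+3050.8468 rpm (same as input, |ω| = 3050.8468 rpm)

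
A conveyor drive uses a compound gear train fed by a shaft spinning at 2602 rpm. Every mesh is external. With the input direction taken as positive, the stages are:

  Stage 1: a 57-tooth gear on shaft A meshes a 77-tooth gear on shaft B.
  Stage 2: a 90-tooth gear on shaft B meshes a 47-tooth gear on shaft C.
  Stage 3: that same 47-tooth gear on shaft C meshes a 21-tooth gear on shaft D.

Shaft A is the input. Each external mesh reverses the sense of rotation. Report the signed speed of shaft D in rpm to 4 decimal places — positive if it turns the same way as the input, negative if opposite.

-8254.9536 rpm (opposite to input, |ω| = 8254.9536 rpm)

Stage 1 [57T→77T]: ω = 2602.0000×57/77 = 1926.1558 rpm, dir flips to −; running = −1926.1558
Stage 2 [90T→47T]: ω = 1926.1558×90/47 = 3688.3835 rpm, dir flips to +; running = +3688.3835
Stage 3 [47T→21T]: ω = 3688.3835×47/21 = 8254.9536 rpm, dir flips to −; running = −8254.9536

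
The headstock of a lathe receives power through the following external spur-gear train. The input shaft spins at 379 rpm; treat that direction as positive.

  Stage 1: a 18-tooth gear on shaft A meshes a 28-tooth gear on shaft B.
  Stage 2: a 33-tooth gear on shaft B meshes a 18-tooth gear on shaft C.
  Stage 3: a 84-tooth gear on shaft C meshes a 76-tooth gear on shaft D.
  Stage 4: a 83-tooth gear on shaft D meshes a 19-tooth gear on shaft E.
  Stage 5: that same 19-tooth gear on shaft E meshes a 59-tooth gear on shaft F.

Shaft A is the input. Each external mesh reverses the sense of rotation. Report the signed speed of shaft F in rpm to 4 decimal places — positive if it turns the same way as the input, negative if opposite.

-694.5234 rpm (opposite to input, |ω| = 694.5234 rpm)

Stage 1 [18T→28T]: ω = 379.0000×18/28 = 243.6429 rpm, dir flips to −; running = −243.6429
Stage 2 [33T→18T]: ω = 243.6429×33/18 = 446.6786 rpm, dir flips to +; running = +446.6786
Stage 3 [84T→76T]: ω = 446.6786×84/76 = 493.6974 rpm, dir flips to −; running = −493.6974
Stage 4 [83T→19T]: ω = 493.6974×83/19 = 2156.6780 rpm, dir flips to +; running = +2156.6780
Stage 5 [19T→59T]: ω = 2156.6780×19/59 = 694.5234 rpm, dir flips to −; running = −694.5234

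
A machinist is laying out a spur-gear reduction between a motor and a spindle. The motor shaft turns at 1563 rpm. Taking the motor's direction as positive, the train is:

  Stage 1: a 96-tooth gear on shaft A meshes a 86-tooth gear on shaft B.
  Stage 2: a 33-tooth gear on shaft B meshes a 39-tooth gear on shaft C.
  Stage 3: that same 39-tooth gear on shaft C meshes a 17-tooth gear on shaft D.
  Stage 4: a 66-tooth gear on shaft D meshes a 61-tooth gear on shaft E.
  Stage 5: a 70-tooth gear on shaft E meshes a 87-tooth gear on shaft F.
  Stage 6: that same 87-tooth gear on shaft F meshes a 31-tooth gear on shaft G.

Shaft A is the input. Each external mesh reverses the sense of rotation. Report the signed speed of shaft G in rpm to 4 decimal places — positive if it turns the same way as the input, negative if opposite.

Stage 1 [96T→86T]: ω = 1563.0000×96/86 = 1744.7442 rpm, dir flips to −; running = −1744.7442
Stage 2 [33T→39T]: ω = 1744.7442×33/39 = 1476.3220 rpm, dir flips to +; running = +1476.3220
Stage 3 [39T→17T]: ω = 1476.3220×39/17 = 3386.8564 rpm, dir flips to −; running = −3386.8564
Stage 4 [66T→61T]: ω = 3386.8564×66/61 = 3664.4675 rpm, dir flips to +; running = +3664.4675
Stage 5 [70T→87T]: ω = 3664.4675×70/87 = 2948.4222 rpm, dir flips to −; running = −2948.4222
Stage 6 [87T→31T]: ω = 2948.4222×87/31 = 8274.6041 rpm, dir flips to +; running = +8274.6041

+8274.6041 rpm (same as input, |ω| = 8274.6041 rpm)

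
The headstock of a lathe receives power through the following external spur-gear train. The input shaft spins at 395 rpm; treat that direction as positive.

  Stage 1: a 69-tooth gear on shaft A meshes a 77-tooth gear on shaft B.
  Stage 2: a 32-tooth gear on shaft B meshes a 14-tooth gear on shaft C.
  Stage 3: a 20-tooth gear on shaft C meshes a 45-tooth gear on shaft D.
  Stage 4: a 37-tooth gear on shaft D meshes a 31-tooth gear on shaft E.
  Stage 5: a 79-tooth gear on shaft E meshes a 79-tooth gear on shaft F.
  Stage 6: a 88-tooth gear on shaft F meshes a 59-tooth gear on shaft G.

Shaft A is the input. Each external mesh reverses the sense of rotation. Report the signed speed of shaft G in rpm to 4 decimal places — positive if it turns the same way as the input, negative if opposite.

Stage 1 [69T→77T]: ω = 395.0000×69/77 = 353.9610 rpm, dir flips to −; running = −353.9610
Stage 2 [32T→14T]: ω = 353.9610×32/14 = 809.0538 rpm, dir flips to +; running = +809.0538
Stage 3 [20T→45T]: ω = 809.0538×20/45 = 359.5795 rpm, dir flips to −; running = −359.5795
Stage 4 [37T→31T]: ω = 359.5795×37/31 = 429.1755 rpm, dir flips to +; running = +429.1755
Stage 5 [79T→79T]: ω = 429.1755×79/79 = 429.1755 rpm, dir flips to −; running = −429.1755
Stage 6 [88T→59T]: ω = 429.1755×88/59 = 640.1262 rpm, dir flips to +; running = +640.1262

+640.1262 rpm (same as input, |ω| = 640.1262 rpm)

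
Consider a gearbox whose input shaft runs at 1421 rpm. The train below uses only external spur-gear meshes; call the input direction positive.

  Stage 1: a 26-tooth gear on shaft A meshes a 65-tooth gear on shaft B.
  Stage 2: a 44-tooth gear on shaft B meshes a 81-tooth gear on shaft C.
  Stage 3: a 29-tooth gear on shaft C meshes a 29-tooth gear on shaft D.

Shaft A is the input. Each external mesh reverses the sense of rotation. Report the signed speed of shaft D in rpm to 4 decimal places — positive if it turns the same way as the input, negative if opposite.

-308.7605 rpm (opposite to input, |ω| = 308.7605 rpm)

Stage 1 [26T→65T]: ω = 1421.0000×26/65 = 568.4000 rpm, dir flips to −; running = −568.4000
Stage 2 [44T→81T]: ω = 568.4000×44/81 = 308.7605 rpm, dir flips to +; running = +308.7605
Stage 3 [29T→29T]: ω = 308.7605×29/29 = 308.7605 rpm, dir flips to −; running = −308.7605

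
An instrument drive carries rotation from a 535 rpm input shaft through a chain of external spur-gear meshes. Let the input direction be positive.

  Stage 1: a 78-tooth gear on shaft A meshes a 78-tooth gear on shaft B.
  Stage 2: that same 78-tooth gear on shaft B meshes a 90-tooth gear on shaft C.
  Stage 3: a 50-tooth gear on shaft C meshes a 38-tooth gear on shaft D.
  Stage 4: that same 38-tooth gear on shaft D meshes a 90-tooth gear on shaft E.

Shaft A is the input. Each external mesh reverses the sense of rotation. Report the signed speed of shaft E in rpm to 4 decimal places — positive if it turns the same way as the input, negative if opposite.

Stage 1 [78T→78T]: ω = 535.0000×78/78 = 535.0000 rpm, dir flips to −; running = −535.0000
Stage 2 [78T→90T]: ω = 535.0000×78/90 = 463.6667 rpm, dir flips to +; running = +463.6667
Stage 3 [50T→38T]: ω = 463.6667×50/38 = 610.0877 rpm, dir flips to −; running = −610.0877
Stage 4 [38T→90T]: ω = 610.0877×38/90 = 257.5926 rpm, dir flips to +; running = +257.5926

+257.5926 rpm (same as input, |ω| = 257.5926 rpm)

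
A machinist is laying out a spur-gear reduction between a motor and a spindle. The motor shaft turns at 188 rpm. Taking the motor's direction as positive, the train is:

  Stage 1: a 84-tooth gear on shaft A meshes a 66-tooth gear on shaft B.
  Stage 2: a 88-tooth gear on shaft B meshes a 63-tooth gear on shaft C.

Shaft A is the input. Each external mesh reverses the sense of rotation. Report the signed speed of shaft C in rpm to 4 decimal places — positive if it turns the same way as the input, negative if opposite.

+334.2222 rpm (same as input, |ω| = 334.2222 rpm)

Stage 1 [84T→66T]: ω = 188.0000×84/66 = 239.2727 rpm, dir flips to −; running = −239.2727
Stage 2 [88T→63T]: ω = 239.2727×88/63 = 334.2222 rpm, dir flips to +; running = +334.2222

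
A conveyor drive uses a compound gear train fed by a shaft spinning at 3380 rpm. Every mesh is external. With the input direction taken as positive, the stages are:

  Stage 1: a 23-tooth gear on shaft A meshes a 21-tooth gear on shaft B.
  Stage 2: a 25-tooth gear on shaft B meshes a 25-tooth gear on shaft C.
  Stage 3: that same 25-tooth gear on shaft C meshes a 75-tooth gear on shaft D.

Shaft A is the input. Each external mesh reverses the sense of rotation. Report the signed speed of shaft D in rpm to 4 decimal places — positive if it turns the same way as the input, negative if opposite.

-1233.9683 rpm (opposite to input, |ω| = 1233.9683 rpm)

Stage 1 [23T→21T]: ω = 3380.0000×23/21 = 3701.9048 rpm, dir flips to −; running = −3701.9048
Stage 2 [25T→25T]: ω = 3701.9048×25/25 = 3701.9048 rpm, dir flips to +; running = +3701.9048
Stage 3 [25T→75T]: ω = 3701.9048×25/75 = 1233.9683 rpm, dir flips to −; running = −1233.9683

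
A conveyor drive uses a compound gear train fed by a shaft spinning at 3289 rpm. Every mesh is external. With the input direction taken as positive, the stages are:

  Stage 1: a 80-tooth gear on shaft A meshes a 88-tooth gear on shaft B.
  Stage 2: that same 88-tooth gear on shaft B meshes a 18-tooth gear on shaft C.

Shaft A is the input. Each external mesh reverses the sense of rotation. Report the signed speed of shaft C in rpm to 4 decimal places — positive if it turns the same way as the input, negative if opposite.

Stage 1 [80T→88T]: ω = 3289.0000×80/88 = 2990.0000 rpm, dir flips to −; running = −2990.0000
Stage 2 [88T→18T]: ω = 2990.0000×88/18 = 14617.7778 rpm, dir flips to +; running = +14617.7778

+14617.7778 rpm (same as input, |ω| = 14617.7778 rpm)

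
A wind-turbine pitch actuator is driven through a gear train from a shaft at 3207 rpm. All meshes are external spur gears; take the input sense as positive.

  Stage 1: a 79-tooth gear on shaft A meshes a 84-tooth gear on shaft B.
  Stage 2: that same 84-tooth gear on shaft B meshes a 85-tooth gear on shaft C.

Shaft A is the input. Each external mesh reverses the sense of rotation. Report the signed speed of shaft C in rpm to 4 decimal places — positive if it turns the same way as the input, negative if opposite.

Stage 1 [79T→84T]: ω = 3207.0000×79/84 = 3016.1071 rpm, dir flips to −; running = −3016.1071
Stage 2 [84T→85T]: ω = 3016.1071×84/85 = 2980.6235 rpm, dir flips to +; running = +2980.6235

+2980.6235 rpm (same as input, |ω| = 2980.6235 rpm)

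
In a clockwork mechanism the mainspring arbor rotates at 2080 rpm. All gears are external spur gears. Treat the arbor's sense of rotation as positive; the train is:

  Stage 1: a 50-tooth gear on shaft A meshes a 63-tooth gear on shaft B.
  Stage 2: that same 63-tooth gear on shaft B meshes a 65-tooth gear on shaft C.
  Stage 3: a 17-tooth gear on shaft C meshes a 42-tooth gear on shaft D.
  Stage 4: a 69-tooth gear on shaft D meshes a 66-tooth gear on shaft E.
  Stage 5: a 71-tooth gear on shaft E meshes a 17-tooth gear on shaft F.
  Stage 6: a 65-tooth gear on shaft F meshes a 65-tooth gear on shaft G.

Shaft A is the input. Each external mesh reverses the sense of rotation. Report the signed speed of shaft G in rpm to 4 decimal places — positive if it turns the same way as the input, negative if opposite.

Stage 1 [50T→63T]: ω = 2080.0000×50/63 = 1650.7937 rpm, dir flips to −; running = −1650.7937
Stage 2 [63T→65T]: ω = 1650.7937×63/65 = 1600.0000 rpm, dir flips to +; running = +1600.0000
Stage 3 [17T→42T]: ω = 1600.0000×17/42 = 647.6190 rpm, dir flips to −; running = −647.6190
Stage 4 [69T→66T]: ω = 647.6190×69/66 = 677.0563 rpm, dir flips to +; running = +677.0563
Stage 5 [71T→17T]: ω = 677.0563×71/17 = 2827.7056 rpm, dir flips to −; running = −2827.7056
Stage 6 [65T→65T]: ω = 2827.7056×65/65 = 2827.7056 rpm, dir flips to +; running = +2827.7056

+2827.7056 rpm (same as input, |ω| = 2827.7056 rpm)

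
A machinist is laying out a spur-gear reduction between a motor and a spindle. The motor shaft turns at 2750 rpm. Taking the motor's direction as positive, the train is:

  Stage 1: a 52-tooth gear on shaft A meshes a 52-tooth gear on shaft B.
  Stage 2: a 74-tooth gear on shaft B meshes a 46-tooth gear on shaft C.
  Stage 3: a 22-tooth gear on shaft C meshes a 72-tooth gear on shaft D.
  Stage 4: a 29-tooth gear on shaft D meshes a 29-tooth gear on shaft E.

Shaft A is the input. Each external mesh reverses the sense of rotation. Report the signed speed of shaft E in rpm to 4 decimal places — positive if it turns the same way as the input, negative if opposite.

Stage 1 [52T→52T]: ω = 2750.0000×52/52 = 2750.0000 rpm, dir flips to −; running = −2750.0000
Stage 2 [74T→46T]: ω = 2750.0000×74/46 = 4423.9130 rpm, dir flips to +; running = +4423.9130
Stage 3 [22T→72T]: ω = 4423.9130×22/72 = 1351.7512 rpm, dir flips to −; running = −1351.7512
Stage 4 [29T→29T]: ω = 1351.7512×29/29 = 1351.7512 rpm, dir flips to +; running = +1351.7512

+1351.7512 rpm (same as input, |ω| = 1351.7512 rpm)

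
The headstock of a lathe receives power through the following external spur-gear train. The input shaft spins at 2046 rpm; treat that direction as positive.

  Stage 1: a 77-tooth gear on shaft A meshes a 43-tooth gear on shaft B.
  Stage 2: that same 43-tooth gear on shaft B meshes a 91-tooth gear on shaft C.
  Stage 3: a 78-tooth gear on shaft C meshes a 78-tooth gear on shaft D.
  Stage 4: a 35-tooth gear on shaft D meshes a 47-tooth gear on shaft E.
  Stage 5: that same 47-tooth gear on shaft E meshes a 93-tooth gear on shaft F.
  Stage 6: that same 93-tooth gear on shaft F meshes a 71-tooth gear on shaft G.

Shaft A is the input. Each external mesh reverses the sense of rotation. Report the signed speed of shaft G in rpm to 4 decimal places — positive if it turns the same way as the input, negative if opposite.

Stage 1 [77T→43T]: ω = 2046.0000×77/43 = 3663.7674 rpm, dir flips to −; running = −3663.7674
Stage 2 [43T→91T]: ω = 3663.7674×43/91 = 1731.2308 rpm, dir flips to +; running = +1731.2308
Stage 3 [78T→78T]: ω = 1731.2308×78/78 = 1731.2308 rpm, dir flips to −; running = −1731.2308
Stage 4 [35T→47T]: ω = 1731.2308×35/47 = 1289.2144 rpm, dir flips to +; running = +1289.2144
Stage 5 [47T→93T]: ω = 1289.2144×47/93 = 651.5385 rpm, dir flips to −; running = −651.5385
Stage 6 [93T→71T]: ω = 651.5385×93/71 = 853.4236 rpm, dir flips to +; running = +853.4236

+853.4236 rpm (same as input, |ω| = 853.4236 rpm)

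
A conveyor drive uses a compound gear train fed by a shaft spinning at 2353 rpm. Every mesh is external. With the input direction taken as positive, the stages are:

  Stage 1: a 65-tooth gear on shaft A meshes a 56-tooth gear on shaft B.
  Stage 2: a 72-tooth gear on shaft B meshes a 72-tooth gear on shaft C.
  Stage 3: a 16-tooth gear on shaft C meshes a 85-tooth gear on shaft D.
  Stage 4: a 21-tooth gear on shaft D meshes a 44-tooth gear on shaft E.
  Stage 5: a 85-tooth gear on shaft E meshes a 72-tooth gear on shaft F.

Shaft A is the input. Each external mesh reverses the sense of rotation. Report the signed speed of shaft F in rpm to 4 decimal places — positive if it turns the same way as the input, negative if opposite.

-289.6686 rpm (opposite to input, |ω| = 289.6686 rpm)

Stage 1 [65T→56T]: ω = 2353.0000×65/56 = 2731.1607 rpm, dir flips to −; running = −2731.1607
Stage 2 [72T→72T]: ω = 2731.1607×72/72 = 2731.1607 rpm, dir flips to +; running = +2731.1607
Stage 3 [16T→85T]: ω = 2731.1607×16/85 = 514.1008 rpm, dir flips to −; running = −514.1008
Stage 4 [21T→44T]: ω = 514.1008×21/44 = 245.3663 rpm, dir flips to +; running = +245.3663
Stage 5 [85T→72T]: ω = 245.3663×85/72 = 289.6686 rpm, dir flips to −; running = −289.6686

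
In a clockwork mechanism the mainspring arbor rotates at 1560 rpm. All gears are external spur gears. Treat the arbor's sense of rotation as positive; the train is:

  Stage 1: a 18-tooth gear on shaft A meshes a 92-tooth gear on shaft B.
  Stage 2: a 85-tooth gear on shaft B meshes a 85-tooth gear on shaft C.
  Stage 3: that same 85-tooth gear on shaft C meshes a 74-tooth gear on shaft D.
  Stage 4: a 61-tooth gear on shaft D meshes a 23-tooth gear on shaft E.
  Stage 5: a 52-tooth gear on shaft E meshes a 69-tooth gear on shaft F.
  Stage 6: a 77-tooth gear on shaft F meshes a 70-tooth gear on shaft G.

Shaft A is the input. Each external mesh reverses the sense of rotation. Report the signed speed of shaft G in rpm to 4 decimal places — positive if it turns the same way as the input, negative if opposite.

Stage 1 [18T→92T]: ω = 1560.0000×18/92 = 305.2174 rpm, dir flips to −; running = −305.2174
Stage 2 [85T→85T]: ω = 305.2174×85/85 = 305.2174 rpm, dir flips to +; running = +305.2174
Stage 3 [85T→74T]: ω = 305.2174×85/74 = 350.5875 rpm, dir flips to −; running = −350.5875
Stage 4 [61T→23T]: ω = 350.5875×61/23 = 929.8191 rpm, dir flips to +; running = +929.8191
Stage 5 [52T→69T]: ω = 929.8191×52/69 = 700.7333 rpm, dir flips to −; running = −700.7333
Stage 6 [77T→70T]: ω = 700.7333×77/70 = 770.8066 rpm, dir flips to +; running = +770.8066

+770.8066 rpm (same as input, |ω| = 770.8066 rpm)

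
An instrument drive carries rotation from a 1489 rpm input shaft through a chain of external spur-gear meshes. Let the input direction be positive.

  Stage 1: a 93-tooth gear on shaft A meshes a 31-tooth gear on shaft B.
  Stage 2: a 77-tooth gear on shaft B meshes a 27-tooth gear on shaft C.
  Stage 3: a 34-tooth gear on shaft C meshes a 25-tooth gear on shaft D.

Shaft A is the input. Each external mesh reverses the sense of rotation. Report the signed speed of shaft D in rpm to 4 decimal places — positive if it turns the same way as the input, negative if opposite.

-17325.3422 rpm (opposite to input, |ω| = 17325.3422 rpm)

Stage 1 [93T→31T]: ω = 1489.0000×93/31 = 4467.0000 rpm, dir flips to −; running = −4467.0000
Stage 2 [77T→27T]: ω = 4467.0000×77/27 = 12739.2222 rpm, dir flips to +; running = +12739.2222
Stage 3 [34T→25T]: ω = 12739.2222×34/25 = 17325.3422 rpm, dir flips to −; running = −17325.3422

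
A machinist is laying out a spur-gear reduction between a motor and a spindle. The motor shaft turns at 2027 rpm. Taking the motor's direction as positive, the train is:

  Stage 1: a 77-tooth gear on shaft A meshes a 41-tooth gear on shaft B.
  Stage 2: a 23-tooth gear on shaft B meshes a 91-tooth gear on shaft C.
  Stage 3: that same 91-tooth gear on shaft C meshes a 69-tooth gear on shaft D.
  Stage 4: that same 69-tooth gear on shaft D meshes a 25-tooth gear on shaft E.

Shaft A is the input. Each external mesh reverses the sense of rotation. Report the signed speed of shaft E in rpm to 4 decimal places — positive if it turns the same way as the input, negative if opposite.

Stage 1 [77T→41T]: ω = 2027.0000×77/41 = 3806.8049 rpm, dir flips to −; running = −3806.8049
Stage 2 [23T→91T]: ω = 3806.8049×23/91 = 962.1595 rpm, dir flips to +; running = +962.1595
Stage 3 [91T→69T]: ω = 962.1595×91/69 = 1268.9350 rpm, dir flips to −; running = −1268.9350
Stage 4 [69T→25T]: ω = 1268.9350×69/25 = 3502.2605 rpm, dir flips to +; running = +3502.2605

+3502.2605 rpm (same as input, |ω| = 3502.2605 rpm)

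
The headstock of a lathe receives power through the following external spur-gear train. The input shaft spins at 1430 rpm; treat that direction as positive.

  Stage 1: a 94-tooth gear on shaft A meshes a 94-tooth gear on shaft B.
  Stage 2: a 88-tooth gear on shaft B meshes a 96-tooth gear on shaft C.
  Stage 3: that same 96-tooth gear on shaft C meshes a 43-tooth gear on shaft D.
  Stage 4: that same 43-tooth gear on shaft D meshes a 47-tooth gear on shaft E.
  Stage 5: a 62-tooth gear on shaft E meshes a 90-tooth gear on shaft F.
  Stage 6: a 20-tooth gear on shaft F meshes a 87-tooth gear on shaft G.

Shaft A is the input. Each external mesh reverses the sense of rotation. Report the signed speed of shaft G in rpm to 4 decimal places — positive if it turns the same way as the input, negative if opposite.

+424.0146 rpm (same as input, |ω| = 424.0146 rpm)

Stage 1 [94T→94T]: ω = 1430.0000×94/94 = 1430.0000 rpm, dir flips to −; running = −1430.0000
Stage 2 [88T→96T]: ω = 1430.0000×88/96 = 1310.8333 rpm, dir flips to +; running = +1310.8333
Stage 3 [96T→43T]: ω = 1310.8333×96/43 = 2926.5116 rpm, dir flips to −; running = −2926.5116
Stage 4 [43T→47T]: ω = 2926.5116×43/47 = 2677.4468 rpm, dir flips to +; running = +2677.4468
Stage 5 [62T→90T]: ω = 2677.4468×62/90 = 1844.4634 rpm, dir flips to −; running = −1844.4634
Stage 6 [20T→87T]: ω = 1844.4634×20/87 = 424.0146 rpm, dir flips to +; running = +424.0146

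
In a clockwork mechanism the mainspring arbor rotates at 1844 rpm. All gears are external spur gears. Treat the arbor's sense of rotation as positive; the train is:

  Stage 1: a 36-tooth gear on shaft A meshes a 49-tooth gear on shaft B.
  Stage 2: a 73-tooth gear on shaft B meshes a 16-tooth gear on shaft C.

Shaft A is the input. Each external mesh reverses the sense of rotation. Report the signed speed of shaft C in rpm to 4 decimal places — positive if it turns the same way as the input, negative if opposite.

+6181.1633 rpm (same as input, |ω| = 6181.1633 rpm)

Stage 1 [36T→49T]: ω = 1844.0000×36/49 = 1354.7755 rpm, dir flips to −; running = −1354.7755
Stage 2 [73T→16T]: ω = 1354.7755×73/16 = 6181.1633 rpm, dir flips to +; running = +6181.1633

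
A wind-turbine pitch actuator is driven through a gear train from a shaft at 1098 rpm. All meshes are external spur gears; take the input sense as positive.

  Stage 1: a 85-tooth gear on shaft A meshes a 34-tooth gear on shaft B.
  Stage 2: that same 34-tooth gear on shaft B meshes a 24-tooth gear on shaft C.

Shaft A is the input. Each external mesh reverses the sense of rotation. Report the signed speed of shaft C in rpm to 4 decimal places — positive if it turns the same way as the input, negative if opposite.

Stage 1 [85T→34T]: ω = 1098.0000×85/34 = 2745.0000 rpm, dir flips to −; running = −2745.0000
Stage 2 [34T→24T]: ω = 2745.0000×34/24 = 3888.7500 rpm, dir flips to +; running = +3888.7500

+3888.7500 rpm (same as input, |ω| = 3888.7500 rpm)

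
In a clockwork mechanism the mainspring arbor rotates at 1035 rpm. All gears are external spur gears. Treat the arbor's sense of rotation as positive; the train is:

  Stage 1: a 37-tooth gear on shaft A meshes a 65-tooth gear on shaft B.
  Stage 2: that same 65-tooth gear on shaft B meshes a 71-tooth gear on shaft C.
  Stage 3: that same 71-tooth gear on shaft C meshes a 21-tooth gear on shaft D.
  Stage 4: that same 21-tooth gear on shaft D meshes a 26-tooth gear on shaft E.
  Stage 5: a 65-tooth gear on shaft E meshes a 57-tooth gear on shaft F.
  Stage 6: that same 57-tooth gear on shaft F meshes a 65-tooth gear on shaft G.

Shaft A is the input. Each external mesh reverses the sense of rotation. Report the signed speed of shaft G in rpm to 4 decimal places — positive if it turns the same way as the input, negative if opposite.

Stage 1 [37T→65T]: ω = 1035.0000×37/65 = 589.1538 rpm, dir flips to −; running = −589.1538
Stage 2 [65T→71T]: ω = 589.1538×65/71 = 539.3662 rpm, dir flips to +; running = +539.3662
Stage 3 [71T→21T]: ω = 539.3662×71/21 = 1823.5714 rpm, dir flips to −; running = −1823.5714
Stage 4 [21T→26T]: ω = 1823.5714×21/26 = 1472.8846 rpm, dir flips to +; running = +1472.8846
Stage 5 [65T→57T]: ω = 1472.8846×65/57 = 1679.6053 rpm, dir flips to −; running = −1679.6053
Stage 6 [57T→65T]: ω = 1679.6053×57/65 = 1472.8846 rpm, dir flips to +; running = +1472.8846

+1472.8846 rpm (same as input, |ω| = 1472.8846 rpm)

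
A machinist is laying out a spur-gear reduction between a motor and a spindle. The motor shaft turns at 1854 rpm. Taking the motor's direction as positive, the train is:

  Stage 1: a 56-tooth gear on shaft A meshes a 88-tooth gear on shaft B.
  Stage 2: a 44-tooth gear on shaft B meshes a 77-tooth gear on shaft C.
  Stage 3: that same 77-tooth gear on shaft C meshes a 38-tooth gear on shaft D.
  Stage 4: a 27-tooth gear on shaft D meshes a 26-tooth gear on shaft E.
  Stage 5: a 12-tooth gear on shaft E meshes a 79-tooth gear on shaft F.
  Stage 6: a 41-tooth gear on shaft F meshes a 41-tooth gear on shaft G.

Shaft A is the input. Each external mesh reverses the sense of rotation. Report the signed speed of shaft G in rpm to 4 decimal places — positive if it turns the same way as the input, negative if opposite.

Stage 1 [56T→88T]: ω = 1854.0000×56/88 = 1179.8182 rpm, dir flips to −; running = −1179.8182
Stage 2 [44T→77T]: ω = 1179.8182×44/77 = 674.1818 rpm, dir flips to +; running = +674.1818
Stage 3 [77T→38T]: ω = 674.1818×77/38 = 1366.1053 rpm, dir flips to −; running = −1366.1053
Stage 4 [27T→26T]: ω = 1366.1053×27/26 = 1418.6478 rpm, dir flips to +; running = +1418.6478
Stage 5 [12T→79T]: ω = 1418.6478×12/79 = 215.4908 rpm, dir flips to −; running = −215.4908
Stage 6 [41T→41T]: ω = 215.4908×41/41 = 215.4908 rpm, dir flips to +; running = +215.4908

+215.4908 rpm (same as input, |ω| = 215.4908 rpm)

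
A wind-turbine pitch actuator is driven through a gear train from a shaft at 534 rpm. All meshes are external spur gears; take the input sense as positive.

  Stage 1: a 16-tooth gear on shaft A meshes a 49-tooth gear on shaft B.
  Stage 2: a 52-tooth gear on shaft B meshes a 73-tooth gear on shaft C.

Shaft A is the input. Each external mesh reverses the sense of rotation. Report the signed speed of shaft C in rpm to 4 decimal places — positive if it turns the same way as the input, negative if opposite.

+124.2069 rpm (same as input, |ω| = 124.2069 rpm)

Stage 1 [16T→49T]: ω = 534.0000×16/49 = 174.3673 rpm, dir flips to −; running = −174.3673
Stage 2 [52T→73T]: ω = 174.3673×52/73 = 124.2069 rpm, dir flips to +; running = +124.2069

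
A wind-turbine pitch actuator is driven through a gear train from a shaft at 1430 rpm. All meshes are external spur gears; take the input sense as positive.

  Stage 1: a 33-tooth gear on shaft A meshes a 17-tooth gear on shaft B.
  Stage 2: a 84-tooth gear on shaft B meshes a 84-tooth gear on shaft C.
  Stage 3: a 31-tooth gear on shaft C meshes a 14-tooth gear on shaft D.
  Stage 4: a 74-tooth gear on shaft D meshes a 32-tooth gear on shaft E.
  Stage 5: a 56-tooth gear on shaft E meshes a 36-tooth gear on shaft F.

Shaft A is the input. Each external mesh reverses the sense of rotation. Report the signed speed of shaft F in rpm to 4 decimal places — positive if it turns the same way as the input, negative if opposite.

-22110.6740 rpm (opposite to input, |ω| = 22110.6740 rpm)

Stage 1 [33T→17T]: ω = 1430.0000×33/17 = 2775.8824 rpm, dir flips to −; running = −2775.8824
Stage 2 [84T→84T]: ω = 2775.8824×84/84 = 2775.8824 rpm, dir flips to +; running = +2775.8824
Stage 3 [31T→14T]: ω = 2775.8824×31/14 = 6146.5966 rpm, dir flips to −; running = −6146.5966
Stage 4 [74T→32T]: ω = 6146.5966×74/32 = 14214.0047 rpm, dir flips to +; running = +14214.0047
Stage 5 [56T→36T]: ω = 14214.0047×56/36 = 22110.6740 rpm, dir flips to −; running = −22110.6740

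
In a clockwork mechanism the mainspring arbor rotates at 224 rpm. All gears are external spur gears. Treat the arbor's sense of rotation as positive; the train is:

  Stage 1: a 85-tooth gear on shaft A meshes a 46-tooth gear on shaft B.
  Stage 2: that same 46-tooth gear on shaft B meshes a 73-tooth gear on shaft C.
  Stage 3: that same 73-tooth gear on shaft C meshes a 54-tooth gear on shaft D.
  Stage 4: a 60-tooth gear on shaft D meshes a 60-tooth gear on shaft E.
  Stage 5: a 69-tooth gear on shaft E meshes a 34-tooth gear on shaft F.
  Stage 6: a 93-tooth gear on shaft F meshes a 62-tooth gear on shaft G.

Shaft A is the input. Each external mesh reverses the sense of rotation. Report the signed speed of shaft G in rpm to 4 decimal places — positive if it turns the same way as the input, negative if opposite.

Stage 1 [85T→46T]: ω = 224.0000×85/46 = 413.9130 rpm, dir flips to −; running = −413.9130
Stage 2 [46T→73T]: ω = 413.9130×46/73 = 260.8219 rpm, dir flips to +; running = +260.8219
Stage 3 [73T→54T]: ω = 260.8219×73/54 = 352.5926 rpm, dir flips to −; running = −352.5926
Stage 4 [60T→60T]: ω = 352.5926×60/60 = 352.5926 rpm, dir flips to +; running = +352.5926
Stage 5 [69T→34T]: ω = 352.5926×69/34 = 715.5556 rpm, dir flips to −; running = −715.5556
Stage 6 [93T→62T]: ω = 715.5556×93/62 = 1073.3333 rpm, dir flips to +; running = +1073.3333

+1073.3333 rpm (same as input, |ω| = 1073.3333 rpm)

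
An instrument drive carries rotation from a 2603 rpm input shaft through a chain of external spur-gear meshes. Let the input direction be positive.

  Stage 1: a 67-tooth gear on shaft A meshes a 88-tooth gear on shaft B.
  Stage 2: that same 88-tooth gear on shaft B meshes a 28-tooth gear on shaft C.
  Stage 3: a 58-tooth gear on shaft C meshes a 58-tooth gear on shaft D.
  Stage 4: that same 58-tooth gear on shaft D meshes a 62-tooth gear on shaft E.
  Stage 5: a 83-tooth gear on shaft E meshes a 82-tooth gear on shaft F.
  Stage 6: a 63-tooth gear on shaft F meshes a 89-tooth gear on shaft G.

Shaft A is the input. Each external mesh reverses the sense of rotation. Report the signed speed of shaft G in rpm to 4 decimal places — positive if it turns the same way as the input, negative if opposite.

+4174.8611 rpm (same as input, |ω| = 4174.8611 rpm)

Stage 1 [67T→88T]: ω = 2603.0000×67/88 = 1981.8295 rpm, dir flips to −; running = −1981.8295
Stage 2 [88T→28T]: ω = 1981.8295×88/28 = 6228.6071 rpm, dir flips to +; running = +6228.6071
Stage 3 [58T→58T]: ω = 6228.6071×58/58 = 6228.6071 rpm, dir flips to −; running = −6228.6071
Stage 4 [58T→62T]: ω = 6228.6071×58/62 = 5826.7615 rpm, dir flips to +; running = +5826.7615
Stage 5 [83T→82T]: ω = 5826.7615×83/82 = 5897.8196 rpm, dir flips to −; running = −5897.8196
Stage 6 [63T→89T]: ω = 5897.8196×63/89 = 4174.8611 rpm, dir flips to +; running = +4174.8611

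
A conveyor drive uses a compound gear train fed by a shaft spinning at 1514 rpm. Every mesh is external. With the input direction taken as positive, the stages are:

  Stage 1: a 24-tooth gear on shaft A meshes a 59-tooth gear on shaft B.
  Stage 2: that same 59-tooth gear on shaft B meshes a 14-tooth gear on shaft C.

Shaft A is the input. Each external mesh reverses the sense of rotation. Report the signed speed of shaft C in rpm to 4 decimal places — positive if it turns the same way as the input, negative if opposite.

+2595.4286 rpm (same as input, |ω| = 2595.4286 rpm)

Stage 1 [24T→59T]: ω = 1514.0000×24/59 = 615.8644 rpm, dir flips to −; running = −615.8644
Stage 2 [59T→14T]: ω = 615.8644×59/14 = 2595.4286 rpm, dir flips to +; running = +2595.4286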